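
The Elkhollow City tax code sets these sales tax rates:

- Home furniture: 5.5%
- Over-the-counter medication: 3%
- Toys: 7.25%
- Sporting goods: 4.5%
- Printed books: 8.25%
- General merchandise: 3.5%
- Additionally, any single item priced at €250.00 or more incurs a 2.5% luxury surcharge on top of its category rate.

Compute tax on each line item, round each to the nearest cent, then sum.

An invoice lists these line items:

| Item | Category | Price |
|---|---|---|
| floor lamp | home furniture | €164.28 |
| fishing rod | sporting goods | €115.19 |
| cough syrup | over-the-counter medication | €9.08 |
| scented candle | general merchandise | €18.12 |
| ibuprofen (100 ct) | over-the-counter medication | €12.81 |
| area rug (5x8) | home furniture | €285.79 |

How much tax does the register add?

Floor lamp €164.28: home furniture → 5.5% → €9.04
Fishing rod €115.19: sporting goods → 4.5% → €5.18
Cough syrup €9.08: over-the-counter medication → 3% → €0.27
Scented candle €18.12: general merchandise → 3.5% → €0.63
Ibuprofen (100 ct) €12.81: over-the-counter medication → 3% → €0.38
Area rug (5x8) €285.79: home furniture → 5.5% + 2.5% surcharge = 8% → €22.86
Total tax = €9.04 + €5.18 + €0.27 + €0.63 + €0.38 + €22.86 = €38.36

€38.36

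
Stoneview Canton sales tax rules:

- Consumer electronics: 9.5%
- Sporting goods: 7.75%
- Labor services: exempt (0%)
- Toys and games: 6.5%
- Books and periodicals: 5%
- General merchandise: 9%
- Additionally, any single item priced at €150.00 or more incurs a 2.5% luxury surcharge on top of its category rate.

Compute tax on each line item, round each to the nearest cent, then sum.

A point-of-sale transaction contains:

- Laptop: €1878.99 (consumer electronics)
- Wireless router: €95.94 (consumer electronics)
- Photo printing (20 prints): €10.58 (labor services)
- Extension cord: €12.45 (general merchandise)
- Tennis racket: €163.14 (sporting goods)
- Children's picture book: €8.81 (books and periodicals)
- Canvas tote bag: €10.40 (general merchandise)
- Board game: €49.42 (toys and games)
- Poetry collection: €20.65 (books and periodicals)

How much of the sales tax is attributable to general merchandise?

Extension cord €12.45: general merchandise → 9% → €1.12
Canvas tote bag €10.40: general merchandise → 9% → €0.94
Tax on general merchandise = €1.12 + €0.94 = €2.06

€2.06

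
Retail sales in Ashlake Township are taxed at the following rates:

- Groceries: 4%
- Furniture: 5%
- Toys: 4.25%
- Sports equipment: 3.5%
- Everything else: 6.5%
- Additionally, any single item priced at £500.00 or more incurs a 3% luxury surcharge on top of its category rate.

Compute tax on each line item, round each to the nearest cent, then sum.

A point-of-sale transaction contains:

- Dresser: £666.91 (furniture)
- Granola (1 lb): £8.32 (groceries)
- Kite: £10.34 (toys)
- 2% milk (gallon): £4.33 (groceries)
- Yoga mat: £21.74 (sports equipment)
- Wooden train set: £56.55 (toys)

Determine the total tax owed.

Dresser £666.91: furniture → 5% + 3% surcharge = 8% → £53.35
Granola (1 lb) £8.32: groceries → 4% → £0.33
Kite £10.34: toys → 4.25% → £0.44
2% milk (gallon) £4.33: groceries → 4% → £0.17
Yoga mat £21.74: sports equipment → 3.5% → £0.76
Wooden train set £56.55: toys → 4.25% → £2.40
Total tax = £53.35 + £0.33 + £0.44 + £0.17 + £0.76 + £2.40 = £57.45

£57.45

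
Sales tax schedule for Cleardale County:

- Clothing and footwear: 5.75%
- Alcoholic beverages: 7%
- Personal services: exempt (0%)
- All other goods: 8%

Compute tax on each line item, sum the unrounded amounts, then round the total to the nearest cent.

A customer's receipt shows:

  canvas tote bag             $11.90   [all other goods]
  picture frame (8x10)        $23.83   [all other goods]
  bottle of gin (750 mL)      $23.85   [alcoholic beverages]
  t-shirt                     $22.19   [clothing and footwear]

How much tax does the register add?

Canvas tote bag $11.90: all other goods → 8% → $0.952
Picture frame (8x10) $23.83: all other goods → 8% → $1.9064
Bottle of gin (750 mL) $23.85: alcoholic beverages → 7% → $1.6695
T-shirt $22.19: clothing and footwear → 5.75% → $1.275925
Unrounded tax sum = $5.803825 → $5.80

$5.80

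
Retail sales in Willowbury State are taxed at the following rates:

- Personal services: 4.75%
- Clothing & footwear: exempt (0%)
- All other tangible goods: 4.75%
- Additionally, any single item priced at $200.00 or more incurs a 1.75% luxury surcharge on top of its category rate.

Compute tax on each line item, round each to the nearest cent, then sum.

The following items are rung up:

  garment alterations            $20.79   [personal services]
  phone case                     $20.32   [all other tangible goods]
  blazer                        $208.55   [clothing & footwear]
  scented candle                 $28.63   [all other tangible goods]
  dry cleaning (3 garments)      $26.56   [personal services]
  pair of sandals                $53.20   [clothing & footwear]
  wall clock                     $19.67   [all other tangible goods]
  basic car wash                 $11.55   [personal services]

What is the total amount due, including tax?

Garment alterations $20.79: personal services → 4.75% → $0.99
Phone case $20.32: all other tangible goods → 4.75% → $0.97
Blazer $208.55: clothing & footwear → 0% + 1.75% surcharge = 1.75% → $3.65
Scented candle $28.63: all other tangible goods → 4.75% → $1.36
Dry cleaning (3 garments) $26.56: personal services → 4.75% → $1.26
Pair of sandals $53.20: clothing & footwear → 0% → $0.00
Wall clock $19.67: all other tangible goods → 4.75% → $0.93
Basic car wash $11.55: personal services → 4.75% → $0.55
Subtotal = $389.27; tax = $9.71; total due = $398.98

$398.98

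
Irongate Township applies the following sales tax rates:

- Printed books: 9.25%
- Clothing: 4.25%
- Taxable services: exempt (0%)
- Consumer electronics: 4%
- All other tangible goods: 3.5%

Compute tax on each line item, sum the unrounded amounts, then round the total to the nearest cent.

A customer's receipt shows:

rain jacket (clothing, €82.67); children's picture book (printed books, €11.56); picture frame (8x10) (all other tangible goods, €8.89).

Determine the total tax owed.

Rain jacket €82.67: clothing → 4.25% → €3.513475
Children's picture book €11.56: printed books → 9.25% → €1.0693
Picture frame (8x10) €8.89: all other tangible goods → 3.5% → €0.31115
Unrounded tax sum = €4.893925 → €4.89

€4.89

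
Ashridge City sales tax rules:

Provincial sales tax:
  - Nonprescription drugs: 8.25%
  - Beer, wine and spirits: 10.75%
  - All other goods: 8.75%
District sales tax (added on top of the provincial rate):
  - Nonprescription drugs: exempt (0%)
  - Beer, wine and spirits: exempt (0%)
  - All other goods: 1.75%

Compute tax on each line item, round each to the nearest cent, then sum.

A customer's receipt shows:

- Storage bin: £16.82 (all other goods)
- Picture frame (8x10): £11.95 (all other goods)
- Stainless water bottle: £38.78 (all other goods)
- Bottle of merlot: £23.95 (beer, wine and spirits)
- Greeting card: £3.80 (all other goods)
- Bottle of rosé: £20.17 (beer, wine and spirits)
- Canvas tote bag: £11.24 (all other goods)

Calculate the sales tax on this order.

£13.41

Storage bin £16.82: all other goods → 8.75% + 1.75% district = 10.5% → £1.77
Picture frame (8x10) £11.95: all other goods → 8.75% + 1.75% district = 10.5% → £1.25
Stainless water bottle £38.78: all other goods → 8.75% + 1.75% district = 10.5% → £4.07
Bottle of merlot £23.95: beer, wine and spirits → 10.75% + 0% district = 10.75% → £2.57
Greeting card £3.80: all other goods → 8.75% + 1.75% district = 10.5% → £0.40
Bottle of rosé £20.17: beer, wine and spirits → 10.75% + 0% district = 10.75% → £2.17
Canvas tote bag £11.24: all other goods → 8.75% + 1.75% district = 10.5% → £1.18
Total tax = £1.77 + £1.25 + £4.07 + £2.57 + £0.40 + £2.17 + £1.18 = £13.41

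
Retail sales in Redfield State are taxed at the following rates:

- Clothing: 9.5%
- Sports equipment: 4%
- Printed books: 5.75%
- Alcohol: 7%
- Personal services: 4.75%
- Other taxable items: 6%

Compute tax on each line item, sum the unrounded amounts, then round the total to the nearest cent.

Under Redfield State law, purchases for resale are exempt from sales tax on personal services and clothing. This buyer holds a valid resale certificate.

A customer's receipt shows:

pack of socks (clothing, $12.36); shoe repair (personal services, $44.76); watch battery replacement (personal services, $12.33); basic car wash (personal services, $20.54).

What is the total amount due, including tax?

$89.99

Pack of socks $12.36: clothing, buyer-exempt → 0% → $0.00
Shoe repair $44.76: personal services, buyer-exempt → 0% → $0.00
Watch battery replacement $12.33: personal services, buyer-exempt → 0% → $0.00
Basic car wash $20.54: personal services, buyer-exempt → 0% → $0.00
Subtotal = $89.99; unrounded tax = $0.00 → $0.00; total due = $89.99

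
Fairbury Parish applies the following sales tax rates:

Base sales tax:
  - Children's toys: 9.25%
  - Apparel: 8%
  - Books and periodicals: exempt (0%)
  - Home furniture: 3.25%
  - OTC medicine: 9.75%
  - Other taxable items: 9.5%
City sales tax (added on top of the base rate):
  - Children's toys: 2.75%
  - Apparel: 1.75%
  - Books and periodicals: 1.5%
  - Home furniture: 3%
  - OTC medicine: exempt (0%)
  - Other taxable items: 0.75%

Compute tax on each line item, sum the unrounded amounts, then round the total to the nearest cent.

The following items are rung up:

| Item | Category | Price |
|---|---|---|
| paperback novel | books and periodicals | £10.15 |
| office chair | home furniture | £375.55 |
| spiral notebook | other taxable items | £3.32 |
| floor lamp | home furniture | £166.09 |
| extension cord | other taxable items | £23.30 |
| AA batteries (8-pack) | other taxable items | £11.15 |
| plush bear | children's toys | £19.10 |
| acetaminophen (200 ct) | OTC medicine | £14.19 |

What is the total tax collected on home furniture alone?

£33.85

Office chair £375.55: home furniture → 3.25% + 3% city = 6.25% → £23.471875
Floor lamp £166.09: home furniture → 3.25% + 3% city = 6.25% → £10.380625
Tax on home furniture: unrounded sum = £33.8525 → £33.85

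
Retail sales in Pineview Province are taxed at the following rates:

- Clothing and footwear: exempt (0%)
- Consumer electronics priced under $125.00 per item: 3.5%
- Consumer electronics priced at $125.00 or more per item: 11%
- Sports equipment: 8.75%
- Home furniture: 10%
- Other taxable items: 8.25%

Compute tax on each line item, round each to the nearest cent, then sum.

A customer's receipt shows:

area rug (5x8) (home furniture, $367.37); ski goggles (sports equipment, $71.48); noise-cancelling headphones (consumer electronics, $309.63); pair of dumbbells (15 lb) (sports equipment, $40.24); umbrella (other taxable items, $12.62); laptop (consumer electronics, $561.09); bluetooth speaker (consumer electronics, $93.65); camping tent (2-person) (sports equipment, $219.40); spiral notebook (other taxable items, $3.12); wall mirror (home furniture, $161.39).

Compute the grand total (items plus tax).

Area rug (5x8) $367.37: home furniture → 10% → $36.74
Ski goggles $71.48: sports equipment → 8.75% → $6.25
Noise-cancelling headphones $309.63: consumer electronics, $125.00 or more → 11% → $34.06
Pair of dumbbells (15 lb) $40.24: sports equipment → 8.75% → $3.52
Umbrella $12.62: other taxable items → 8.25% → $1.04
Laptop $561.09: consumer electronics, $125.00 or more → 11% → $61.72
Bluetooth speaker $93.65: consumer electronics, under $125.00 → 3.5% → $3.28
Camping tent (2-person) $219.40: sports equipment → 8.75% → $19.20
Spiral notebook $3.12: other taxable items → 8.25% → $0.26
Wall mirror $161.39: home furniture → 10% → $16.14
Subtotal = $1839.99; tax = $182.21; total due = $2022.20

$2022.20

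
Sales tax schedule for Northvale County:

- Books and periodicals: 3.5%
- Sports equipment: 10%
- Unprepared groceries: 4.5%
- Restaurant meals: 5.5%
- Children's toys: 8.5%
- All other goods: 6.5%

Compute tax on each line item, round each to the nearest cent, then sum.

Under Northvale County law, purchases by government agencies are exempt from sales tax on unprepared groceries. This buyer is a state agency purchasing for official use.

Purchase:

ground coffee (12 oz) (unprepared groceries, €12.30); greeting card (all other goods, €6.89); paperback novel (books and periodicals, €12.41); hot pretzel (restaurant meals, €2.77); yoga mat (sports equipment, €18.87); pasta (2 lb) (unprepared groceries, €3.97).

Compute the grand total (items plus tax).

Ground coffee (12 oz) €12.30: unprepared groceries, buyer-exempt → 0% → €0.00
Greeting card €6.89: all other goods → 6.5% → €0.45
Paperback novel €12.41: books and periodicals → 3.5% → €0.43
Hot pretzel €2.77: restaurant meals → 5.5% → €0.15
Yoga mat €18.87: sports equipment → 10% → €1.89
Pasta (2 lb) €3.97: unprepared groceries, buyer-exempt → 0% → €0.00
Subtotal = €57.21; tax = €2.92; total due = €60.13

€60.13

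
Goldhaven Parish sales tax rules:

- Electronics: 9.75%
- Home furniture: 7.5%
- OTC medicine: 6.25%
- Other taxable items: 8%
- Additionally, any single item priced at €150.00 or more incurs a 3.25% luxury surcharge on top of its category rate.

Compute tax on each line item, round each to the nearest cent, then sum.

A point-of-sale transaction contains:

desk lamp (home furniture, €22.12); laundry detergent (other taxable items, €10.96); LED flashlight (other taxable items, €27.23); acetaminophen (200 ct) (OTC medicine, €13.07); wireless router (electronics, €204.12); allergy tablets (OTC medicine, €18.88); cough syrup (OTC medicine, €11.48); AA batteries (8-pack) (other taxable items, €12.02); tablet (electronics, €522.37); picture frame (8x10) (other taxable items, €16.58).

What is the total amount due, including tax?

Desk lamp €22.12: home furniture → 7.5% → €1.66
Laundry detergent €10.96: other taxable items → 8% → €0.88
LED flashlight €27.23: other taxable items → 8% → €2.18
Acetaminophen (200 ct) €13.07: OTC medicine → 6.25% → €0.82
Wireless router €204.12: electronics → 9.75% + 3.25% surcharge = 13% → €26.54
Allergy tablets €18.88: OTC medicine → 6.25% → €1.18
Cough syrup €11.48: OTC medicine → 6.25% → €0.72
AA batteries (8-pack) €12.02: other taxable items → 8% → €0.96
Tablet €522.37: electronics → 9.75% + 3.25% surcharge = 13% → €67.91
Picture frame (8x10) €16.58: other taxable items → 8% → €1.33
Subtotal = €858.83; tax = €104.18; total due = €963.01

€963.01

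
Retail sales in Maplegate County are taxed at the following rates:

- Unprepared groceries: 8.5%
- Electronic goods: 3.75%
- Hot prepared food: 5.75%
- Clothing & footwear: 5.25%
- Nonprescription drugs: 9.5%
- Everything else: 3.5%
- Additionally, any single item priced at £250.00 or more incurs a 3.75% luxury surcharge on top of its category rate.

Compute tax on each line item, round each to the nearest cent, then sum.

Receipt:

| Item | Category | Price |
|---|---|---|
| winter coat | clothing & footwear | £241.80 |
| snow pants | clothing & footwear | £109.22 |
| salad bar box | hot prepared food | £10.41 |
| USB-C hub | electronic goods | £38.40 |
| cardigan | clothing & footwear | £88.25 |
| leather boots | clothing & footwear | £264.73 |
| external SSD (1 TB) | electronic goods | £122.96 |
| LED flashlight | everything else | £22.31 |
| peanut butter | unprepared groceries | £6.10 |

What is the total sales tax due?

Winter coat £241.80: clothing & footwear → 5.25% → £12.69
Snow pants £109.22: clothing & footwear → 5.25% → £5.73
Salad bar box £10.41: hot prepared food → 5.75% → £0.60
USB-C hub £38.40: electronic goods → 3.75% → £1.44
Cardigan £88.25: clothing & footwear → 5.25% → £4.63
Leather boots £264.73: clothing & footwear → 5.25% + 3.75% surcharge = 9% → £23.83
External SSD (1 TB) £122.96: electronic goods → 3.75% → £4.61
LED flashlight £22.31: everything else → 3.5% → £0.78
Peanut butter £6.10: unprepared groceries → 8.5% → £0.52
Total tax = £12.69 + £5.73 + £0.60 + £1.44 + £4.63 + £23.83 + £4.61 + £0.78 + £0.52 = £54.83

£54.83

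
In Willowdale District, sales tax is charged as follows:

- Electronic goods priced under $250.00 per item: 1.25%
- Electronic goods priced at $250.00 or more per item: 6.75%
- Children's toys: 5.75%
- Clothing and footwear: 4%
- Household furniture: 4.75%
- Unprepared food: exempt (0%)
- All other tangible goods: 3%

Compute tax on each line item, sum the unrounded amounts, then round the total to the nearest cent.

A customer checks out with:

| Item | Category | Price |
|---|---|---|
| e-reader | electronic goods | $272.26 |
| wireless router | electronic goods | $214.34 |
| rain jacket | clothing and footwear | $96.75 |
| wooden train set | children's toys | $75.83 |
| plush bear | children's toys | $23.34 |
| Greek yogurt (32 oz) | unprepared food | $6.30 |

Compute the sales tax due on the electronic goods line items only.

E-reader $272.26: electronic goods, $250.00 or more → 6.75% → $18.37755
Wireless router $214.34: electronic goods, under $250.00 → 1.25% → $2.67925
Tax on electronic goods: unrounded sum = $21.0568 → $21.06

$21.06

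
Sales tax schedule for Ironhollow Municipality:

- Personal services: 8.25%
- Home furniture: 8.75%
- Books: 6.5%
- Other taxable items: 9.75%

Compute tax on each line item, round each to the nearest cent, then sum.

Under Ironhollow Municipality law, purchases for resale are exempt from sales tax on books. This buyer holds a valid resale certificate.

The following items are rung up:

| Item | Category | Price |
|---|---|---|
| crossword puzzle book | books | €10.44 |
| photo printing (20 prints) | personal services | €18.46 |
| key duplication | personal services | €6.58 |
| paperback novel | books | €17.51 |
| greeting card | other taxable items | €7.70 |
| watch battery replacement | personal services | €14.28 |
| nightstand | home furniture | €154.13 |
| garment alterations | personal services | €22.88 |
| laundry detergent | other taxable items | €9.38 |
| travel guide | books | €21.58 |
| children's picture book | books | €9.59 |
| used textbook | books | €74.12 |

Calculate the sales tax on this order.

€20.28

Crossword puzzle book €10.44: books, buyer-exempt → 0% → €0.00
Photo printing (20 prints) €18.46: personal services → 8.25% → €1.52
Key duplication €6.58: personal services → 8.25% → €0.54
Paperback novel €17.51: books, buyer-exempt → 0% → €0.00
Greeting card €7.70: other taxable items → 9.75% → €0.75
Watch battery replacement €14.28: personal services → 8.25% → €1.18
Nightstand €154.13: home furniture → 8.75% → €13.49
Garment alterations €22.88: personal services → 8.25% → €1.89
Laundry detergent €9.38: other taxable items → 9.75% → €0.91
Travel guide €21.58: books, buyer-exempt → 0% → €0.00
Children's picture book €9.59: books, buyer-exempt → 0% → €0.00
Used textbook €74.12: books, buyer-exempt → 0% → €0.00
Total tax = €1.52 + €0.54 + €0.75 + €1.18 + €13.49 + €1.89 + €0.91 = €20.28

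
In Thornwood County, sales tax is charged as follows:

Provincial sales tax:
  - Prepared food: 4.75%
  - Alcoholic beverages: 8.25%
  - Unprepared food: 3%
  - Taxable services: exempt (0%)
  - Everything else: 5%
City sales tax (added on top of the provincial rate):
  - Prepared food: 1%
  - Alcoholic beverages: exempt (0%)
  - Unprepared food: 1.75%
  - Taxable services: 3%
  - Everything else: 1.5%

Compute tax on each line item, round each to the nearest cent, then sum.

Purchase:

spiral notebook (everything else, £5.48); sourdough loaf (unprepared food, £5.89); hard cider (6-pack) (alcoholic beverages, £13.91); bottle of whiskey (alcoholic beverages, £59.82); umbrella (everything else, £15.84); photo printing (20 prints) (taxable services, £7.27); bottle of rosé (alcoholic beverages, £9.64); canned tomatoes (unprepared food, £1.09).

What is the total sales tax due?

Spiral notebook £5.48: everything else → 5% + 1.5% city = 6.5% → £0.36
Sourdough loaf £5.89: unprepared food → 3% + 1.75% city = 4.75% → £0.28
Hard cider (6-pack) £13.91: alcoholic beverages → 8.25% + 0% city = 8.25% → £1.15
Bottle of whiskey £59.82: alcoholic beverages → 8.25% + 0% city = 8.25% → £4.94
Umbrella £15.84: everything else → 5% + 1.5% city = 6.5% → £1.03
Photo printing (20 prints) £7.27: taxable services → 0% + 3% city = 3% → £0.22
Bottle of rosé £9.64: alcoholic beverages → 8.25% + 0% city = 8.25% → £0.80
Canned tomatoes £1.09: unprepared food → 3% + 1.75% city = 4.75% → £0.05
Total tax = £0.36 + £0.28 + £1.15 + £4.94 + £1.03 + £0.22 + £0.80 + £0.05 = £8.83

£8.83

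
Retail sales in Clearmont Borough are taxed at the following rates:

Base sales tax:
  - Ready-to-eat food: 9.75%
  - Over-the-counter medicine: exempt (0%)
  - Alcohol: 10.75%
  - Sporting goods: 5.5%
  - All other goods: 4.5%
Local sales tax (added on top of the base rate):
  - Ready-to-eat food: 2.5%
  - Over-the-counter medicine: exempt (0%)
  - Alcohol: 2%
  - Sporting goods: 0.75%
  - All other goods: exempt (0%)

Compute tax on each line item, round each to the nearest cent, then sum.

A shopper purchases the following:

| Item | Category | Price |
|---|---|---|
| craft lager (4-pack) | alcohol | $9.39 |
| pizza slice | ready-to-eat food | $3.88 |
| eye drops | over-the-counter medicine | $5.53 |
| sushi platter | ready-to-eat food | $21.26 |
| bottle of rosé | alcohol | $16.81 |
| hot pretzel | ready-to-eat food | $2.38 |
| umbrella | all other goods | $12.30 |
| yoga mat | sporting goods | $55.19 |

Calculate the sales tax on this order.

Craft lager (4-pack) $9.39: alcohol → 10.75% + 2% local = 12.75% → $1.20
Pizza slice $3.88: ready-to-eat food → 9.75% + 2.5% local = 12.25% → $0.48
Eye drops $5.53: over-the-counter medicine → 0% + 0% local = 0% → $0.00
Sushi platter $21.26: ready-to-eat food → 9.75% + 2.5% local = 12.25% → $2.60
Bottle of rosé $16.81: alcohol → 10.75% + 2% local = 12.75% → $2.14
Hot pretzel $2.38: ready-to-eat food → 9.75% + 2.5% local = 12.25% → $0.29
Umbrella $12.30: all other goods → 4.5% + 0% local = 4.5% → $0.55
Yoga mat $55.19: sporting goods → 5.5% + 0.75% local = 6.25% → $3.45
Total tax = $1.20 + $0.48 + $2.60 + $2.14 + $0.29 + $0.55 + $3.45 = $10.71

$10.71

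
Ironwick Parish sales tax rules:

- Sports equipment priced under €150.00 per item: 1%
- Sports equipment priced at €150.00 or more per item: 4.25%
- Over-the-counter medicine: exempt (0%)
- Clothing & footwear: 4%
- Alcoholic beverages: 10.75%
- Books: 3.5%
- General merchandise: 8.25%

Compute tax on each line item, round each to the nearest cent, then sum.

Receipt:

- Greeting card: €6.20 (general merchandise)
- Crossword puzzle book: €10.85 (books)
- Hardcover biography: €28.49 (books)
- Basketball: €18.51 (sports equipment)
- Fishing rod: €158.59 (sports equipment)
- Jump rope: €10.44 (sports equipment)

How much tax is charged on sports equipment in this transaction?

Basketball €18.51: sports equipment, under €150.00 → 1% → €0.19
Fishing rod €158.59: sports equipment, €150.00 or more → 4.25% → €6.74
Jump rope €10.44: sports equipment, under €150.00 → 1% → €0.10
Tax on sports equipment = €0.19 + €6.74 + €0.10 = €7.03

€7.03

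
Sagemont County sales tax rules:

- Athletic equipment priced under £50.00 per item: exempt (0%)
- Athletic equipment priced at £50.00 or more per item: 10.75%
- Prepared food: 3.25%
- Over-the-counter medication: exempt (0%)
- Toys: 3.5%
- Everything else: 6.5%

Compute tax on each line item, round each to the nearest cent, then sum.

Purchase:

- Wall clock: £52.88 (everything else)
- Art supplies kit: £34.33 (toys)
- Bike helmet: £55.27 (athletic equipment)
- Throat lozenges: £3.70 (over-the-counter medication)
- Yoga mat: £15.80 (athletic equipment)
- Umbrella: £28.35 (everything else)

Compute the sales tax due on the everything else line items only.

Wall clock £52.88: everything else → 6.5% → £3.44
Umbrella £28.35: everything else → 6.5% → £1.84
Tax on everything else = £3.44 + £1.84 = £5.28

£5.28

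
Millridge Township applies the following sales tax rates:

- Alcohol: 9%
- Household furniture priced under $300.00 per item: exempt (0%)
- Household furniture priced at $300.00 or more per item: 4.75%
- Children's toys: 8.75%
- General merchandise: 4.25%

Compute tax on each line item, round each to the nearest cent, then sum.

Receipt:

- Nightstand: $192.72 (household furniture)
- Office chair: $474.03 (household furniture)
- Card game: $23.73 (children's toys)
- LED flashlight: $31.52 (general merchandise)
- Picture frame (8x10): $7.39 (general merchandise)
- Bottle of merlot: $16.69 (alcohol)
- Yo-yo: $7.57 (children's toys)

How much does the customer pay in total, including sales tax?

Nightstand $192.72: household furniture, under $300.00 → 0% → $0.00
Office chair $474.03: household furniture, $300.00 or more → 4.75% → $22.52
Card game $23.73: children's toys → 8.75% → $2.08
LED flashlight $31.52: general merchandise → 4.25% → $1.34
Picture frame (8x10) $7.39: general merchandise → 4.25% → $0.31
Bottle of merlot $16.69: alcohol → 9% → $1.50
Yo-yo $7.57: children's toys → 8.75% → $0.66
Subtotal = $753.65; tax = $28.41; total due = $782.06

$782.06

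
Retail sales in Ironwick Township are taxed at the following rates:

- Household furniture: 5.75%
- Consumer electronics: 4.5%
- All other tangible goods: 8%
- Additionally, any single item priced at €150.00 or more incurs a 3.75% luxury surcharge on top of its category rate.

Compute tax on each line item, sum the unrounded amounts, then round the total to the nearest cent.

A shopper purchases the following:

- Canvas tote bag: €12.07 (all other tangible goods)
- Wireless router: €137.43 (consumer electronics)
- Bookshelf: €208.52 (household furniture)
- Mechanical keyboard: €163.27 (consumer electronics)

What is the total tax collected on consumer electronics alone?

Wireless router €137.43: consumer electronics → 4.5% → €6.18435
Mechanical keyboard €163.27: consumer electronics → 4.5% + 3.75% surcharge = 8.25% → €13.469775
Tax on consumer electronics: unrounded sum = €19.654125 → €19.65

€19.65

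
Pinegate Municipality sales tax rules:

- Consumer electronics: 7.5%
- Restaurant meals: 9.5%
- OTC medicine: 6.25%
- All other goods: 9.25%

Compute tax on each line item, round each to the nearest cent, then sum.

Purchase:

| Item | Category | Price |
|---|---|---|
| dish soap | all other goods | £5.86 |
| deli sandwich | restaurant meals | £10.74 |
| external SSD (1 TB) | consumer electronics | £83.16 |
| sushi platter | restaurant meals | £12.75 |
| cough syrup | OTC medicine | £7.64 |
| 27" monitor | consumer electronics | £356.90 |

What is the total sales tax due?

Dish soap £5.86: all other goods → 9.25% → £0.54
Deli sandwich £10.74: restaurant meals → 9.5% → £1.02
External SSD (1 TB) £83.16: consumer electronics → 7.5% → £6.24
Sushi platter £12.75: restaurant meals → 9.5% → £1.21
Cough syrup £7.64: OTC medicine → 6.25% → £0.48
27" monitor £356.90: consumer electronics → 7.5% → £26.77
Total tax = £0.54 + £1.02 + £6.24 + £1.21 + £0.48 + £26.77 = £36.26

£36.26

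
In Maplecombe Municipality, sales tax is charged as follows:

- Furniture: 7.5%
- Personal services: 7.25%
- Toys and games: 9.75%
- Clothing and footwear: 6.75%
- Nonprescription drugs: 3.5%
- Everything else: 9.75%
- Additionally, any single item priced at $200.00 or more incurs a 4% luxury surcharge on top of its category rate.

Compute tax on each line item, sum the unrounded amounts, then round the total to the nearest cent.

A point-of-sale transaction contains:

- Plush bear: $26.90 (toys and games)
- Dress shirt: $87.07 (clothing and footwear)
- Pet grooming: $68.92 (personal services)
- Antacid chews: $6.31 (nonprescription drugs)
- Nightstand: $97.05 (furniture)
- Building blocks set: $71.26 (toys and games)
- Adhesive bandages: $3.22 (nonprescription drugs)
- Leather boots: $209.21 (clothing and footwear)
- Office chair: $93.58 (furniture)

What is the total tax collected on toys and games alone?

$9.57

Plush bear $26.90: toys and games → 9.75% → $2.62275
Building blocks set $71.26: toys and games → 9.75% → $6.94785
Tax on toys and games: unrounded sum = $9.5706 → $9.57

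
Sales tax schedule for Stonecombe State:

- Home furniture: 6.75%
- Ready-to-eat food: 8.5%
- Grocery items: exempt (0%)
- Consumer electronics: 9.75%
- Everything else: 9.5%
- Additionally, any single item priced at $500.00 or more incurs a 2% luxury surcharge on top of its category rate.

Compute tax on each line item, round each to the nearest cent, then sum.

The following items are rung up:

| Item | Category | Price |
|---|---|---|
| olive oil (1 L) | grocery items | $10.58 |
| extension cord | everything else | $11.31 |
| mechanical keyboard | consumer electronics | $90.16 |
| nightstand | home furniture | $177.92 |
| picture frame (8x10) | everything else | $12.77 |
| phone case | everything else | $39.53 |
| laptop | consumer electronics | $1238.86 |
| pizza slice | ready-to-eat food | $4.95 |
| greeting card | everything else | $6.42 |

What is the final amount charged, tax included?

Olive oil (1 L) $10.58: grocery items → 0% → $0.00
Extension cord $11.31: everything else → 9.5% → $1.07
Mechanical keyboard $90.16: consumer electronics → 9.75% → $8.79
Nightstand $177.92: home furniture → 6.75% → $12.01
Picture frame (8x10) $12.77: everything else → 9.5% → $1.21
Phone case $39.53: everything else → 9.5% → $3.76
Laptop $1238.86: consumer electronics → 9.75% + 2% surcharge = 11.75% → $145.57
Pizza slice $4.95: ready-to-eat food → 8.5% → $0.42
Greeting card $6.42: everything else → 9.5% → $0.61
Subtotal = $1592.50; tax = $173.44; total due = $1765.94

$1765.94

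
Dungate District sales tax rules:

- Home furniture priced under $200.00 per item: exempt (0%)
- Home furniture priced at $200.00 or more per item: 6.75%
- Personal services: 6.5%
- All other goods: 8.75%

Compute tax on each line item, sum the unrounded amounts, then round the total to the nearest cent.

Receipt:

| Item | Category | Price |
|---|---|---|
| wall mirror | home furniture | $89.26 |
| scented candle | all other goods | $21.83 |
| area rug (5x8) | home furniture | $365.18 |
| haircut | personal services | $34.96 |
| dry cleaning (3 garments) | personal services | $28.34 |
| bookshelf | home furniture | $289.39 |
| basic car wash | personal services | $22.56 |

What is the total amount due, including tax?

Wall mirror $89.26: home furniture, under $200.00 → 0% → $0.00
Scented candle $21.83: all other goods → 8.75% → $1.910125
Area rug (5x8) $365.18: home furniture, $200.00 or more → 6.75% → $24.64965
Haircut $34.96: personal services → 6.5% → $2.2724
Dry cleaning (3 garments) $28.34: personal services → 6.5% → $1.8421
Bookshelf $289.39: home furniture, $200.00 or more → 6.75% → $19.533825
Basic car wash $22.56: personal services → 6.5% → $1.4664
Subtotal = $851.52; unrounded tax = $51.6745 → $51.67; total due = $903.19

$903.19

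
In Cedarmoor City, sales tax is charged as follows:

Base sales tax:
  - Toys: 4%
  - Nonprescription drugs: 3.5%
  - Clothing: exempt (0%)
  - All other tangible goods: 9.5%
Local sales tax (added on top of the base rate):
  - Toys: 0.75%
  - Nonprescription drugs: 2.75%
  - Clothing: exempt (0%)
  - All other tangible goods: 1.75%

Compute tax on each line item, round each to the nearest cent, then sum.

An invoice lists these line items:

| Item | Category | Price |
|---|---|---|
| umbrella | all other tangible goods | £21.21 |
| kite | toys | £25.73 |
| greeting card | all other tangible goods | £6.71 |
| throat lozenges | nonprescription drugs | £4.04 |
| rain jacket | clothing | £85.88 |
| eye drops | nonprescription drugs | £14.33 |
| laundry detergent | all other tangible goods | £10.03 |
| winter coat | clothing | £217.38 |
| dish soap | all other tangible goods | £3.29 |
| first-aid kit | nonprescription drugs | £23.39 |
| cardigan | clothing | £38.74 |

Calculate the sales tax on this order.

Umbrella £21.21: all other tangible goods → 9.5% + 1.75% local = 11.25% → £2.39
Kite £25.73: toys → 4% + 0.75% local = 4.75% → £1.22
Greeting card £6.71: all other tangible goods → 9.5% + 1.75% local = 11.25% → £0.75
Throat lozenges £4.04: nonprescription drugs → 3.5% + 2.75% local = 6.25% → £0.25
Rain jacket £85.88: clothing → 0% + 0% local = 0% → £0.00
Eye drops £14.33: nonprescription drugs → 3.5% + 2.75% local = 6.25% → £0.90
Laundry detergent £10.03: all other tangible goods → 9.5% + 1.75% local = 11.25% → £1.13
Winter coat £217.38: clothing → 0% + 0% local = 0% → £0.00
Dish soap £3.29: all other tangible goods → 9.5% + 1.75% local = 11.25% → £0.37
First-aid kit £23.39: nonprescription drugs → 3.5% + 2.75% local = 6.25% → £1.46
Cardigan £38.74: clothing → 0% + 0% local = 0% → £0.00
Total tax = £2.39 + £1.22 + £0.75 + £0.25 + £0.90 + £1.13 + £0.37 + £1.46 = £8.47

£8.47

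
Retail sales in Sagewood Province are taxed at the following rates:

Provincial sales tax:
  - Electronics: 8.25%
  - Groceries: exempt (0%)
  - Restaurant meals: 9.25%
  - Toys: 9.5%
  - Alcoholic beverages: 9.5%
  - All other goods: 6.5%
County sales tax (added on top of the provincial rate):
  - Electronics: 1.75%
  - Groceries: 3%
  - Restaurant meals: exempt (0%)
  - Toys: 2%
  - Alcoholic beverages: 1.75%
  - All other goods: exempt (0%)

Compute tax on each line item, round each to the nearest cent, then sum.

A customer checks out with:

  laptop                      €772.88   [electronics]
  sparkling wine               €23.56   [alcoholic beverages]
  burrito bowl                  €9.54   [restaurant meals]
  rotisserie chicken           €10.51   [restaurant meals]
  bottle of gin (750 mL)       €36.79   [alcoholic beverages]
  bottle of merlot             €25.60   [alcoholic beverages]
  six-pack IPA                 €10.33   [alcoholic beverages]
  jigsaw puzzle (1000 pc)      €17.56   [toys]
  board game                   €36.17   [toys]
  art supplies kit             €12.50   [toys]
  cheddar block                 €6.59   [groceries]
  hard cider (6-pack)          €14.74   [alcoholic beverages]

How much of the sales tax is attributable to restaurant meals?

€1.85

Burrito bowl €9.54: restaurant meals → 9.25% + 0% county = 9.25% → €0.88
Rotisserie chicken €10.51: restaurant meals → 9.25% + 0% county = 9.25% → €0.97
Tax on restaurant meals = €0.88 + €0.97 = €1.85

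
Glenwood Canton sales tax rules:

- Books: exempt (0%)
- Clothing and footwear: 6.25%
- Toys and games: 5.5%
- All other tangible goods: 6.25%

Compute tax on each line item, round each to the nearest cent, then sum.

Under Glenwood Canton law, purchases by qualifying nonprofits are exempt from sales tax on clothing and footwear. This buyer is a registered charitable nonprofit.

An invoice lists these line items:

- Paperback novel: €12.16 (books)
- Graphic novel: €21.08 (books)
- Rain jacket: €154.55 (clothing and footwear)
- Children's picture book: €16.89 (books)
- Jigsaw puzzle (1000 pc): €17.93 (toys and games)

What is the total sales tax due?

€0.99

Paperback novel €12.16: books → 0% → €0.00
Graphic novel €21.08: books → 0% → €0.00
Rain jacket €154.55: clothing and footwear, buyer-exempt → 0% → €0.00
Children's picture book €16.89: books → 0% → €0.00
Jigsaw puzzle (1000 pc) €17.93: toys and games → 5.5% → €0.99
Total tax = €0.99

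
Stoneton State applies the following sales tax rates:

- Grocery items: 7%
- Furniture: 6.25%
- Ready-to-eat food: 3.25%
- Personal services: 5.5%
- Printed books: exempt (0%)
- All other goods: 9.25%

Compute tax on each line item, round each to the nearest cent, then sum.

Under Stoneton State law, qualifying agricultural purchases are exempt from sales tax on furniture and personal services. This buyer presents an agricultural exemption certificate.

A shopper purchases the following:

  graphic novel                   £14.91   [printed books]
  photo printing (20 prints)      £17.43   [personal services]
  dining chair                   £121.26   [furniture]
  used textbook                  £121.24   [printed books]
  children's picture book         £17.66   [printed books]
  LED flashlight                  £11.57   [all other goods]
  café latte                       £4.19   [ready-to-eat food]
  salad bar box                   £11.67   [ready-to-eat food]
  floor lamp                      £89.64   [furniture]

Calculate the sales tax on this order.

£1.59

Graphic novel £14.91: printed books → 0% → £0.00
Photo printing (20 prints) £17.43: personal services, buyer-exempt → 0% → £0.00
Dining chair £121.26: furniture, buyer-exempt → 0% → £0.00
Used textbook £121.24: printed books → 0% → £0.00
Children's picture book £17.66: printed books → 0% → £0.00
LED flashlight £11.57: all other goods → 9.25% → £1.07
Café latte £4.19: ready-to-eat food → 3.25% → £0.14
Salad bar box £11.67: ready-to-eat food → 3.25% → £0.38
Floor lamp £89.64: furniture, buyer-exempt → 0% → £0.00
Total tax = £1.07 + £0.14 + £0.38 = £1.59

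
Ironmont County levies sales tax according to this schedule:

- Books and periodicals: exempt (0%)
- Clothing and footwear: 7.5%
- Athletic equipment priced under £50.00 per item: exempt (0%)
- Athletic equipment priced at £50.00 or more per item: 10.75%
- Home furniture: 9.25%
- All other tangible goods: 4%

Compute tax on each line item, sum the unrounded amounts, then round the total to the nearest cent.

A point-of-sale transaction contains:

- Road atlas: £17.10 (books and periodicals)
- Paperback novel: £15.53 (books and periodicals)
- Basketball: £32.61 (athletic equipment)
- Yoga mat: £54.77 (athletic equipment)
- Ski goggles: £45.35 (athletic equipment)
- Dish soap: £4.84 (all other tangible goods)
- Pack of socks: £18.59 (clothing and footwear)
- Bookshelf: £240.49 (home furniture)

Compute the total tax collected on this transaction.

Road atlas £17.10: books and periodicals → 0% → £0.00
Paperback novel £15.53: books and periodicals → 0% → £0.00
Basketball £32.61: athletic equipment, under £50.00 → 0% → £0.00
Yoga mat £54.77: athletic equipment, £50.00 or more → 10.75% → £5.887775
Ski goggles £45.35: athletic equipment, under £50.00 → 0% → £0.00
Dish soap £4.84: all other tangible goods → 4% → £0.1936
Pack of socks £18.59: clothing and footwear → 7.5% → £1.39425
Bookshelf £240.49: home furniture → 9.25% → £22.245325
Unrounded tax sum = £29.72095 → £29.72

£29.72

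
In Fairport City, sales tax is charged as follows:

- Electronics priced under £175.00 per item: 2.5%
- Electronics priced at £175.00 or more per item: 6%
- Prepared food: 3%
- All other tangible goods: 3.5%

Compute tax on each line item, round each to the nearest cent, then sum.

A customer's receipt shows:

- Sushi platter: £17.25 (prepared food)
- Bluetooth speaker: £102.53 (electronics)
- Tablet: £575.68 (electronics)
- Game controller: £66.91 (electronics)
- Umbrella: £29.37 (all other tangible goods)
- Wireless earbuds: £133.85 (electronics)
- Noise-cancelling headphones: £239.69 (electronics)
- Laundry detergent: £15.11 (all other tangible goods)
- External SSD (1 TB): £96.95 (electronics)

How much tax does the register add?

Sushi platter £17.25: prepared food → 3% → £0.52
Bluetooth speaker £102.53: electronics, under £175.00 → 2.5% → £2.56
Tablet £575.68: electronics, £175.00 or more → 6% → £34.54
Game controller £66.91: electronics, under £175.00 → 2.5% → £1.67
Umbrella £29.37: all other tangible goods → 3.5% → £1.03
Wireless earbuds £133.85: electronics, under £175.00 → 2.5% → £3.35
Noise-cancelling headphones £239.69: electronics, £175.00 or more → 6% → £14.38
Laundry detergent £15.11: all other tangible goods → 3.5% → £0.53
External SSD (1 TB) £96.95: electronics, under £175.00 → 2.5% → £2.42
Total tax = £0.52 + £2.56 + £34.54 + £1.67 + £1.03 + £3.35 + £14.38 + £0.53 + £2.42 = £61.00

£61.00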